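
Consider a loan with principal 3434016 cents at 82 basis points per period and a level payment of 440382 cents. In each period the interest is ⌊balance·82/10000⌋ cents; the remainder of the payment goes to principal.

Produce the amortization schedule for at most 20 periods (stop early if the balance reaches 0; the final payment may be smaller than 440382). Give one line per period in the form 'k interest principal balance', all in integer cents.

1 28158 412224 3021792
2 24778 415604 2606188
3 21370 419012 2187176
4 17934 422448 1764728
5 14470 425912 1338816
6 10978 429404 909412
7 7457 432925 476487
8 3907 436475 40012
9 328 40012 0

1. interest=⌊3434016·82/10000⌋=28158; principal=440382-28158=412224; balance=3434016-412224=3021792
2. interest=⌊3021792·82/10000⌋=24778; principal=440382-24778=415604; balance=3021792-415604=2606188
3. interest=⌊2606188·82/10000⌋=21370; principal=440382-21370=419012; balance=2606188-419012=2187176
4. interest=⌊2187176·82/10000⌋=17934; principal=440382-17934=422448; balance=2187176-422448=1764728
5. interest=⌊1764728·82/10000⌋=14470; principal=440382-14470=425912; balance=1764728-425912=1338816
6. interest=⌊1338816·82/10000⌋=10978; principal=440382-10978=429404; balance=1338816-429404=909412
7. interest=⌊909412·82/10000⌋=7457; principal=440382-7457=432925; balance=909412-432925=476487
8. interest=⌊476487·82/10000⌋=3907; principal=440382-3907=436475; balance=476487-436475=40012
9. interest=⌊40012·82/10000⌋=328; principal=min(440382-328,40012)=40012; balance=40012-40012=0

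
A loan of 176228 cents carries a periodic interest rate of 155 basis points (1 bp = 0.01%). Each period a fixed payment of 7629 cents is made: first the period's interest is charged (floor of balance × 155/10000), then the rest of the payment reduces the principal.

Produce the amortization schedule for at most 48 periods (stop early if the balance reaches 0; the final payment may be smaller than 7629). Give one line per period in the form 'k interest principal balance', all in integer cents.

1 2731 4898 171330
2 2655 4974 166356
3 2578 5051 161305
4 2500 5129 156176
5 2420 5209 150967
6 2339 5290 145677
7 2257 5372 140305
8 2174 5455 134850
9 2090 5539 129311
10 2004 5625 123686
11 1917 5712 117974
12 1828 5801 112173
13 1738 5891 106282
14 1647 5982 100300
15 1554 6075 94225
16 1460 6169 88056
17 1364 6265 81791
18 1267 6362 75429
19 1169 6460 68969
20 1069 6560 62409
21 967 6662 55747
22 864 6765 48982
23 759 6870 42112
24 652 6977 35135
25 544 7085 28050
26 434 7195 20855
27 323 7306 13549
28 210 7419 6130
29 95 6130 0

1. interest=⌊176228·155/10000⌋=2731; principal=7629-2731=4898; balance=176228-4898=171330
2. interest=⌊171330·155/10000⌋=2655; principal=7629-2655=4974; balance=171330-4974=166356
3. interest=⌊166356·155/10000⌋=2578; principal=7629-2578=5051; balance=166356-5051=161305
4. interest=⌊161305·155/10000⌋=2500; principal=7629-2500=5129; balance=161305-5129=156176
5. interest=⌊156176·155/10000⌋=2420; principal=7629-2420=5209; balance=156176-5209=150967
6. interest=⌊150967·155/10000⌋=2339; principal=7629-2339=5290; balance=150967-5290=145677
7. interest=⌊145677·155/10000⌋=2257; principal=7629-2257=5372; balance=145677-5372=140305
8. interest=⌊140305·155/10000⌋=2174; principal=7629-2174=5455; balance=140305-5455=134850
9. interest=⌊134850·155/10000⌋=2090; principal=7629-2090=5539; balance=134850-5539=129311
10. interest=⌊129311·155/10000⌋=2004; principal=7629-2004=5625; balance=129311-5625=123686
11. interest=⌊123686·155/10000⌋=1917; principal=7629-1917=5712; balance=123686-5712=117974
12. interest=⌊117974·155/10000⌋=1828; principal=7629-1828=5801; balance=117974-5801=112173
13. interest=⌊112173·155/10000⌋=1738; principal=7629-1738=5891; balance=112173-5891=106282
14. interest=⌊106282·155/10000⌋=1647; principal=7629-1647=5982; balance=106282-5982=100300
15. interest=⌊100300·155/10000⌋=1554; principal=7629-1554=6075; balance=100300-6075=94225
16. interest=⌊94225·155/10000⌋=1460; principal=7629-1460=6169; balance=94225-6169=88056
17. interest=⌊88056·155/10000⌋=1364; principal=7629-1364=6265; balance=88056-6265=81791
18. interest=⌊81791·155/10000⌋=1267; principal=7629-1267=6362; balance=81791-6362=75429
19. interest=⌊75429·155/10000⌋=1169; principal=7629-1169=6460; balance=75429-6460=68969
20. interest=⌊68969·155/10000⌋=1069; principal=7629-1069=6560; balance=68969-6560=62409
21. interest=⌊62409·155/10000⌋=967; principal=7629-967=6662; balance=62409-6662=55747
22. interest=⌊55747·155/10000⌋=864; principal=7629-864=6765; balance=55747-6765=48982
23. interest=⌊48982·155/10000⌋=759; principal=7629-759=6870; balance=48982-6870=42112
24. interest=⌊42112·155/10000⌋=652; principal=7629-652=6977; balance=42112-6977=35135
25. interest=⌊35135·155/10000⌋=544; principal=7629-544=7085; balance=35135-7085=28050
26. interest=⌊28050·155/10000⌋=434; principal=7629-434=7195; balance=28050-7195=20855
27. interest=⌊20855·155/10000⌋=323; principal=7629-323=7306; balance=20855-7306=13549
28. interest=⌊13549·155/10000⌋=210; principal=7629-210=7419; balance=13549-7419=6130
29. interest=⌊6130·155/10000⌋=95; principal=min(7629-95,6130)=6130; balance=6130-6130=0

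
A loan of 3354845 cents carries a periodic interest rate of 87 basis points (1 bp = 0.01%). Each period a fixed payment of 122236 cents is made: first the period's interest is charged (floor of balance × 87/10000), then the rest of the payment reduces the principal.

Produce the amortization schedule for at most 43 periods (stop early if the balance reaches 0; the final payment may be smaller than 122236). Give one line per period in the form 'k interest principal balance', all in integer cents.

1 29187 93049 3261796
2 28377 93859 3167937
3 27561 94675 3073262
4 26737 95499 2977763
5 25906 96330 2881433
6 25068 97168 2784265
7 24223 98013 2686252
8 23370 98866 2587386
9 22510 99726 2487660
10 21642 100594 2387066
11 20767 101469 2285597
12 19884 102352 2183245
13 18994 103242 2080003
14 18096 104140 1975863
15 17190 105046 1870817
16 16276 105960 1764857
17 15354 106882 1657975
18 14424 107812 1550163
19 13486 108750 1441413
20 12540 109696 1331717
21 11585 110651 1221066
22 10623 111613 1109453
23 9652 112584 996869
24 8672 113564 883305
25 7684 114552 768753
26 6688 115548 653205
27 5682 116554 536651
28 4668 117568 419083
29 3646 118590 300493
30 2614 119622 180871
31 1573 120663 60208
32 523 60208 0

1. interest=⌊3354845·87/10000⌋=29187; principal=122236-29187=93049; balance=3354845-93049=3261796
2. interest=⌊3261796·87/10000⌋=28377; principal=122236-28377=93859; balance=3261796-93859=3167937
3. interest=⌊3167937·87/10000⌋=27561; principal=122236-27561=94675; balance=3167937-94675=3073262
4. interest=⌊3073262·87/10000⌋=26737; principal=122236-26737=95499; balance=3073262-95499=2977763
5. interest=⌊2977763·87/10000⌋=25906; principal=122236-25906=96330; balance=2977763-96330=2881433
6. interest=⌊2881433·87/10000⌋=25068; principal=122236-25068=97168; balance=2881433-97168=2784265
7. interest=⌊2784265·87/10000⌋=24223; principal=122236-24223=98013; balance=2784265-98013=2686252
8. interest=⌊2686252·87/10000⌋=23370; principal=122236-23370=98866; balance=2686252-98866=2587386
9. interest=⌊2587386·87/10000⌋=22510; principal=122236-22510=99726; balance=2587386-99726=2487660
10. interest=⌊2487660·87/10000⌋=21642; principal=122236-21642=100594; balance=2487660-100594=2387066
11. interest=⌊2387066·87/10000⌋=20767; principal=122236-20767=101469; balance=2387066-101469=2285597
12. interest=⌊2285597·87/10000⌋=19884; principal=122236-19884=102352; balance=2285597-102352=2183245
13. interest=⌊2183245·87/10000⌋=18994; principal=122236-18994=103242; balance=2183245-103242=2080003
14. interest=⌊2080003·87/10000⌋=18096; principal=122236-18096=104140; balance=2080003-104140=1975863
15. interest=⌊1975863·87/10000⌋=17190; principal=122236-17190=105046; balance=1975863-105046=1870817
16. interest=⌊1870817·87/10000⌋=16276; principal=122236-16276=105960; balance=1870817-105960=1764857
17. interest=⌊1764857·87/10000⌋=15354; principal=122236-15354=106882; balance=1764857-106882=1657975
18. interest=⌊1657975·87/10000⌋=14424; principal=122236-14424=107812; balance=1657975-107812=1550163
19. interest=⌊1550163·87/10000⌋=13486; principal=122236-13486=108750; balance=1550163-108750=1441413
20. interest=⌊1441413·87/10000⌋=12540; principal=122236-12540=109696; balance=1441413-109696=1331717
21. interest=⌊1331717·87/10000⌋=11585; principal=122236-11585=110651; balance=1331717-110651=1221066
22. interest=⌊1221066·87/10000⌋=10623; principal=122236-10623=111613; balance=1221066-111613=1109453
23. interest=⌊1109453·87/10000⌋=9652; principal=122236-9652=112584; balance=1109453-112584=996869
24. interest=⌊996869·87/10000⌋=8672; principal=122236-8672=113564; balance=996869-113564=883305
25. interest=⌊883305·87/10000⌋=7684; principal=122236-7684=114552; balance=883305-114552=768753
26. interest=⌊768753·87/10000⌋=6688; principal=122236-6688=115548; balance=768753-115548=653205
27. interest=⌊653205·87/10000⌋=5682; principal=122236-5682=116554; balance=653205-116554=536651
28. interest=⌊536651·87/10000⌋=4668; principal=122236-4668=117568; balance=536651-117568=419083
29. interest=⌊419083·87/10000⌋=3646; principal=122236-3646=118590; balance=419083-118590=300493
30. interest=⌊300493·87/10000⌋=2614; principal=122236-2614=119622; balance=300493-119622=180871
31. interest=⌊180871·87/10000⌋=1573; principal=122236-1573=120663; balance=180871-120663=60208
32. interest=⌊60208·87/10000⌋=523; principal=min(122236-523,60208)=60208; balance=60208-60208=0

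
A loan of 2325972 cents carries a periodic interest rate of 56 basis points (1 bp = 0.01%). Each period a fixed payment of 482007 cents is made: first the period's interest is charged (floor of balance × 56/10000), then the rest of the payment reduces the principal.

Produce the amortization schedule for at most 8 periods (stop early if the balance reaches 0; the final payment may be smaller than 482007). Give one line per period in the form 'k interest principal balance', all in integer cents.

1 13025 468982 1856990
2 10399 471608 1385382
3 7758 474249 911133
4 5102 476905 434228
5 2431 434228 0

1. interest=⌊2325972·56/10000⌋=13025; principal=482007-13025=468982; balance=2325972-468982=1856990
2. interest=⌊1856990·56/10000⌋=10399; principal=482007-10399=471608; balance=1856990-471608=1385382
3. interest=⌊1385382·56/10000⌋=7758; principal=482007-7758=474249; balance=1385382-474249=911133
4. interest=⌊911133·56/10000⌋=5102; principal=482007-5102=476905; balance=911133-476905=434228
5. interest=⌊434228·56/10000⌋=2431; principal=min(482007-2431,434228)=434228; balance=434228-434228=0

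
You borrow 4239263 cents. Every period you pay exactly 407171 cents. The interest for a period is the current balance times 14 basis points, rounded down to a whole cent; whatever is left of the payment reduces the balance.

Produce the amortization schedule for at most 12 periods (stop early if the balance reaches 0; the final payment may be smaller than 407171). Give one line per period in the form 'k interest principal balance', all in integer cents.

1. interest=⌊4239263·14/10000⌋=5934; principal=407171-5934=401237; balance=4239263-401237=3838026
2. interest=⌊3838026·14/10000⌋=5373; principal=407171-5373=401798; balance=3838026-401798=3436228
3. interest=⌊3436228·14/10000⌋=4810; principal=407171-4810=402361; balance=3436228-402361=3033867
4. interest=⌊3033867·14/10000⌋=4247; principal=407171-4247=402924; balance=3033867-402924=2630943
5. interest=⌊2630943·14/10000⌋=3683; principal=407171-3683=403488; balance=2630943-403488=2227455
6. interest=⌊2227455·14/10000⌋=3118; principal=407171-3118=404053; balance=2227455-404053=1823402
7. interest=⌊1823402·14/10000⌋=2552; principal=407171-2552=404619; balance=1823402-404619=1418783
8. interest=⌊1418783·14/10000⌋=1986; principal=407171-1986=405185; balance=1418783-405185=1013598
9. interest=⌊1013598·14/10000⌋=1419; principal=407171-1419=405752; balance=1013598-405752=607846
10. interest=⌊607846·14/10000⌋=850; principal=407171-850=406321; balance=607846-406321=201525
11. interest=⌊201525·14/10000⌋=282; principal=min(407171-282,201525)=201525; balance=201525-201525=0

1 5934 401237 3838026
2 5373 401798 3436228
3 4810 402361 3033867
4 4247 402924 2630943
5 3683 403488 2227455
6 3118 404053 1823402
7 2552 404619 1418783
8 1986 405185 1013598
9 1419 405752 607846
10 850 406321 201525
11 282 201525 0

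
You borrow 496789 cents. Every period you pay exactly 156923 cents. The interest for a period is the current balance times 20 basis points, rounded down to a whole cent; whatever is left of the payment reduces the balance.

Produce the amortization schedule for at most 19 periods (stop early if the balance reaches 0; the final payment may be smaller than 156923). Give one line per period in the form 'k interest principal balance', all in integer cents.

1 993 155930 340859
2 681 156242 184617
3 369 156554 28063
4 56 28063 0

1. interest=⌊496789·20/10000⌋=993; principal=156923-993=155930; balance=496789-155930=340859
2. interest=⌊340859·20/10000⌋=681; principal=156923-681=156242; balance=340859-156242=184617
3. interest=⌊184617·20/10000⌋=369; principal=156923-369=156554; balance=184617-156554=28063
4. interest=⌊28063·20/10000⌋=56; principal=min(156923-56,28063)=28063; balance=28063-28063=0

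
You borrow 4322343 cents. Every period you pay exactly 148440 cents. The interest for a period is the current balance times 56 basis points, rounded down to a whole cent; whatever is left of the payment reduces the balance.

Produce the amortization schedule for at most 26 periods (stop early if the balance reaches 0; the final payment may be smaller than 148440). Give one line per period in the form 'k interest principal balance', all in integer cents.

1. interest=⌊4322343·56/10000⌋=24205; principal=148440-24205=124235; balance=4322343-124235=4198108
2. interest=⌊4198108·56/10000⌋=23509; principal=148440-23509=124931; balance=4198108-124931=4073177
3. interest=⌊4073177·56/10000⌋=22809; principal=148440-22809=125631; balance=4073177-125631=3947546
4. interest=⌊3947546·56/10000⌋=22106; principal=148440-22106=126334; balance=3947546-126334=3821212
5. interest=⌊3821212·56/10000⌋=21398; principal=148440-21398=127042; balance=3821212-127042=3694170
6. interest=⌊3694170·56/10000⌋=20687; principal=148440-20687=127753; balance=3694170-127753=3566417
7. interest=⌊3566417·56/10000⌋=19971; principal=148440-19971=128469; balance=3566417-128469=3437948
8. interest=⌊3437948·56/10000⌋=19252; principal=148440-19252=129188; balance=3437948-129188=3308760
9. interest=⌊3308760·56/10000⌋=18529; principal=148440-18529=129911; balance=3308760-129911=3178849
10. interest=⌊3178849·56/10000⌋=17801; principal=148440-17801=130639; balance=3178849-130639=3048210
11. interest=⌊3048210·56/10000⌋=17069; principal=148440-17069=131371; balance=3048210-131371=2916839
12. interest=⌊2916839·56/10000⌋=16334; principal=148440-16334=132106; balance=2916839-132106=2784733
13. interest=⌊2784733·56/10000⌋=15594; principal=148440-15594=132846; balance=2784733-132846=2651887
14. interest=⌊2651887·56/10000⌋=14850; principal=148440-14850=133590; balance=2651887-133590=2518297
15. interest=⌊2518297·56/10000⌋=14102; principal=148440-14102=134338; balance=2518297-134338=2383959
16. interest=⌊2383959·56/10000⌋=13350; principal=148440-13350=135090; balance=2383959-135090=2248869
17. interest=⌊2248869·56/10000⌋=12593; principal=148440-12593=135847; balance=2248869-135847=2113022
18. interest=⌊2113022·56/10000⌋=11832; principal=148440-11832=136608; balance=2113022-136608=1976414
19. interest=⌊1976414·56/10000⌋=11067; principal=148440-11067=137373; balance=1976414-137373=1839041
20. interest=⌊1839041·56/10000⌋=10298; principal=148440-10298=138142; balance=1839041-138142=1700899
21. interest=⌊1700899·56/10000⌋=9525; principal=148440-9525=138915; balance=1700899-138915=1561984
22. interest=⌊1561984·56/10000⌋=8747; principal=148440-8747=139693; balance=1561984-139693=1422291
23. interest=⌊1422291·56/10000⌋=7964; principal=148440-7964=140476; balance=1422291-140476=1281815
24. interest=⌊1281815·56/10000⌋=7178; principal=148440-7178=141262; balance=1281815-141262=1140553
25. interest=⌊1140553·56/10000⌋=6387; principal=148440-6387=142053; balance=1140553-142053=998500
26. interest=⌊998500·56/10000⌋=5591; principal=148440-5591=142849; balance=998500-142849=855651

1 24205 124235 4198108
2 23509 124931 4073177
3 22809 125631 3947546
4 22106 126334 3821212
5 21398 127042 3694170
6 20687 127753 3566417
7 19971 128469 3437948
8 19252 129188 3308760
9 18529 129911 3178849
10 17801 130639 3048210
11 17069 131371 2916839
12 16334 132106 2784733
13 15594 132846 2651887
14 14850 133590 2518297
15 14102 134338 2383959
16 13350 135090 2248869
17 12593 135847 2113022
18 11832 136608 1976414
19 11067 137373 1839041
20 10298 138142 1700899
21 9525 138915 1561984
22 8747 139693 1422291
23 7964 140476 1281815
24 7178 141262 1140553
25 6387 142053 998500
26 5591 142849 855651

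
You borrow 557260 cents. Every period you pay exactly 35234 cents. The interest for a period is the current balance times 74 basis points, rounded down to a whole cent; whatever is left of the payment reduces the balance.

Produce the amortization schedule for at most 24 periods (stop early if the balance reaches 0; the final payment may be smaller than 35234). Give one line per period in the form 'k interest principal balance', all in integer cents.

1. interest=⌊557260·74/10000⌋=4123; principal=35234-4123=31111; balance=557260-31111=526149
2. interest=⌊526149·74/10000⌋=3893; principal=35234-3893=31341; balance=526149-31341=494808
3. interest=⌊494808·74/10000⌋=3661; principal=35234-3661=31573; balance=494808-31573=463235
4. interest=⌊463235·74/10000⌋=3427; principal=35234-3427=31807; balance=463235-31807=431428
5. interest=⌊431428·74/10000⌋=3192; principal=35234-3192=32042; balance=431428-32042=399386
6. interest=⌊399386·74/10000⌋=2955; principal=35234-2955=32279; balance=399386-32279=367107
7. interest=⌊367107·74/10000⌋=2716; principal=35234-2716=32518; balance=367107-32518=334589
8. interest=⌊334589·74/10000⌋=2475; principal=35234-2475=32759; balance=334589-32759=301830
9. interest=⌊301830·74/10000⌋=2233; principal=35234-2233=33001; balance=301830-33001=268829
10. interest=⌊268829·74/10000⌋=1989; principal=35234-1989=33245; balance=268829-33245=235584
11. interest=⌊235584·74/10000⌋=1743; principal=35234-1743=33491; balance=235584-33491=202093
12. interest=⌊202093·74/10000⌋=1495; principal=35234-1495=33739; balance=202093-33739=168354
13. interest=⌊168354·74/10000⌋=1245; principal=35234-1245=33989; balance=168354-33989=134365
14. interest=⌊134365·74/10000⌋=994; principal=35234-994=34240; balance=134365-34240=100125
15. interest=⌊100125·74/10000⌋=740; principal=35234-740=34494; balance=100125-34494=65631
16. interest=⌊65631·74/10000⌋=485; principal=35234-485=34749; balance=65631-34749=30882
17. interest=⌊30882·74/10000⌋=228; principal=min(35234-228,30882)=30882; balance=30882-30882=0

1 4123 31111 526149
2 3893 31341 494808
3 3661 31573 463235
4 3427 31807 431428
5 3192 32042 399386
6 2955 32279 367107
7 2716 32518 334589
8 2475 32759 301830
9 2233 33001 268829
10 1989 33245 235584
11 1743 33491 202093
12 1495 33739 168354
13 1245 33989 134365
14 994 34240 100125
15 740 34494 65631
16 485 34749 30882
17 228 30882 0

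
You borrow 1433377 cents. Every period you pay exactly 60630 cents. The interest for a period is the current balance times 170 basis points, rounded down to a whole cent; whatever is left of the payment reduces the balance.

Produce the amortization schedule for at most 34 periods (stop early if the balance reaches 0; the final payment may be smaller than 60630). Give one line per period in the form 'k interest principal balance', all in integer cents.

1 24367 36263 1397114
2 23750 36880 1360234
3 23123 37507 1322727
4 22486 38144 1284583
5 21837 38793 1245790
6 21178 39452 1206338
7 20507 40123 1166215
8 19825 40805 1125410
9 19131 41499 1083911
10 18426 42204 1041707
11 17709 42921 998786
12 16979 43651 955135
13 16237 44393 910742
14 15482 45148 865594
15 14715 45915 819679
16 13934 46696 772983
17 13140 47490 725493
18 12333 48297 677196
19 11512 49118 628078
20 10677 49953 578125
21 9828 50802 527323
22 8964 51666 475657
23 8086 52544 423113
24 7192 53438 369675
25 6284 54346 315329
26 5360 55270 260059
27 4421 56209 203850
28 3465 57165 146685
29 2493 58137 88548
30 1505 59125 29423
31 500 29423 0

1. interest=⌊1433377·170/10000⌋=24367; principal=60630-24367=36263; balance=1433377-36263=1397114
2. interest=⌊1397114·170/10000⌋=23750; principal=60630-23750=36880; balance=1397114-36880=1360234
3. interest=⌊1360234·170/10000⌋=23123; principal=60630-23123=37507; balance=1360234-37507=1322727
4. interest=⌊1322727·170/10000⌋=22486; principal=60630-22486=38144; balance=1322727-38144=1284583
5. interest=⌊1284583·170/10000⌋=21837; principal=60630-21837=38793; balance=1284583-38793=1245790
6. interest=⌊1245790·170/10000⌋=21178; principal=60630-21178=39452; balance=1245790-39452=1206338
7. interest=⌊1206338·170/10000⌋=20507; principal=60630-20507=40123; balance=1206338-40123=1166215
8. interest=⌊1166215·170/10000⌋=19825; principal=60630-19825=40805; balance=1166215-40805=1125410
9. interest=⌊1125410·170/10000⌋=19131; principal=60630-19131=41499; balance=1125410-41499=1083911
10. interest=⌊1083911·170/10000⌋=18426; principal=60630-18426=42204; balance=1083911-42204=1041707
11. interest=⌊1041707·170/10000⌋=17709; principal=60630-17709=42921; balance=1041707-42921=998786
12. interest=⌊998786·170/10000⌋=16979; principal=60630-16979=43651; balance=998786-43651=955135
13. interest=⌊955135·170/10000⌋=16237; principal=60630-16237=44393; balance=955135-44393=910742
14. interest=⌊910742·170/10000⌋=15482; principal=60630-15482=45148; balance=910742-45148=865594
15. interest=⌊865594·170/10000⌋=14715; principal=60630-14715=45915; balance=865594-45915=819679
16. interest=⌊819679·170/10000⌋=13934; principal=60630-13934=46696; balance=819679-46696=772983
17. interest=⌊772983·170/10000⌋=13140; principal=60630-13140=47490; balance=772983-47490=725493
18. interest=⌊725493·170/10000⌋=12333; principal=60630-12333=48297; balance=725493-48297=677196
19. interest=⌊677196·170/10000⌋=11512; principal=60630-11512=49118; balance=677196-49118=628078
20. interest=⌊628078·170/10000⌋=10677; principal=60630-10677=49953; balance=628078-49953=578125
21. interest=⌊578125·170/10000⌋=9828; principal=60630-9828=50802; balance=578125-50802=527323
22. interest=⌊527323·170/10000⌋=8964; principal=60630-8964=51666; balance=527323-51666=475657
23. interest=⌊475657·170/10000⌋=8086; principal=60630-8086=52544; balance=475657-52544=423113
24. interest=⌊423113·170/10000⌋=7192; principal=60630-7192=53438; balance=423113-53438=369675
25. interest=⌊369675·170/10000⌋=6284; principal=60630-6284=54346; balance=369675-54346=315329
26. interest=⌊315329·170/10000⌋=5360; principal=60630-5360=55270; balance=315329-55270=260059
27. interest=⌊260059·170/10000⌋=4421; principal=60630-4421=56209; balance=260059-56209=203850
28. interest=⌊203850·170/10000⌋=3465; principal=60630-3465=57165; balance=203850-57165=146685
29. interest=⌊146685·170/10000⌋=2493; principal=60630-2493=58137; balance=146685-58137=88548
30. interest=⌊88548·170/10000⌋=1505; principal=60630-1505=59125; balance=88548-59125=29423
31. interest=⌊29423·170/10000⌋=500; principal=min(60630-500,29423)=29423; balance=29423-29423=0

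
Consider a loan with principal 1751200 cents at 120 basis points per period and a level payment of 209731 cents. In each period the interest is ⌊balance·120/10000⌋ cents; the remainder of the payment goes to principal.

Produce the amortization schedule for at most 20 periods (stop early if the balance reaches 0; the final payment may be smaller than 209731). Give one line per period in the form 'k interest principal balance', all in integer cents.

1. interest=⌊1751200·120/10000⌋=21014; principal=209731-21014=188717; balance=1751200-188717=1562483
2. interest=⌊1562483·120/10000⌋=18749; principal=209731-18749=190982; balance=1562483-190982=1371501
3. interest=⌊1371501·120/10000⌋=16458; principal=209731-16458=193273; balance=1371501-193273=1178228
4. interest=⌊1178228·120/10000⌋=14138; principal=209731-14138=195593; balance=1178228-195593=982635
5. interest=⌊982635·120/10000⌋=11791; principal=209731-11791=197940; balance=982635-197940=784695
6. interest=⌊784695·120/10000⌋=9416; principal=209731-9416=200315; balance=784695-200315=584380
7. interest=⌊584380·120/10000⌋=7012; principal=209731-7012=202719; balance=584380-202719=381661
8. interest=⌊381661·120/10000⌋=4579; principal=209731-4579=205152; balance=381661-205152=176509
9. interest=⌊176509·120/10000⌋=2118; principal=min(209731-2118,176509)=176509; balance=176509-176509=0

1 21014 188717 1562483
2 18749 190982 1371501
3 16458 193273 1178228
4 14138 195593 982635
5 11791 197940 784695
6 9416 200315 584380
7 7012 202719 381661
8 4579 205152 176509
9 2118 176509 0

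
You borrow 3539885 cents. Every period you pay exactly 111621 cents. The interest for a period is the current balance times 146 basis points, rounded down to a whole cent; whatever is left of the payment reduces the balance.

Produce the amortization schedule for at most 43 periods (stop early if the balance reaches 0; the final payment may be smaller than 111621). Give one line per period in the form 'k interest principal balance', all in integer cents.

1 51682 59939 3479946
2 50807 60814 3419132
3 49919 61702 3357430
4 49018 62603 3294827
5 48104 63517 3231310
6 47177 64444 3166866
7 46236 65385 3101481
8 45281 66340 3035141
9 44313 67308 2967833
10 43330 68291 2899542
11 42333 69288 2830254
12 41321 70300 2759954
13 40295 71326 2688628
14 39253 72368 2616260
15 38197 73424 2542836
16 37125 74496 2468340
17 36037 75584 2392756
18 34934 76687 2316069
19 33814 77807 2238262
20 32678 78943 2159319
21 31526 80095 2079224
22 30356 81265 1997959
23 29170 82451 1915508
24 27966 83655 1831853
25 26745 84876 1746977
26 25505 86116 1660861
27 24248 87373 1573488
28 22972 88649 1484839
29 21678 89943 1394896
30 20365 91256 1303640
31 19033 92588 1211052
32 17681 93940 1117112
33 16309 95312 1021800
34 14918 96703 925097
35 13506 98115 826982
36 12073 99548 727434
37 10620 101001 626433
38 9145 102476 523957
39 7649 103972 419985
40 6131 105490 314495
41 4591 107030 207465
42 3028 108593 98872
43 1443 98872 0

1. interest=⌊3539885·146/10000⌋=51682; principal=111621-51682=59939; balance=3539885-59939=3479946
2. interest=⌊3479946·146/10000⌋=50807; principal=111621-50807=60814; balance=3479946-60814=3419132
3. interest=⌊3419132·146/10000⌋=49919; principal=111621-49919=61702; balance=3419132-61702=3357430
4. interest=⌊3357430·146/10000⌋=49018; principal=111621-49018=62603; balance=3357430-62603=3294827
5. interest=⌊3294827·146/10000⌋=48104; principal=111621-48104=63517; balance=3294827-63517=3231310
6. interest=⌊3231310·146/10000⌋=47177; principal=111621-47177=64444; balance=3231310-64444=3166866
7. interest=⌊3166866·146/10000⌋=46236; principal=111621-46236=65385; balance=3166866-65385=3101481
8. interest=⌊3101481·146/10000⌋=45281; principal=111621-45281=66340; balance=3101481-66340=3035141
9. interest=⌊3035141·146/10000⌋=44313; principal=111621-44313=67308; balance=3035141-67308=2967833
10. interest=⌊2967833·146/10000⌋=43330; principal=111621-43330=68291; balance=2967833-68291=2899542
11. interest=⌊2899542·146/10000⌋=42333; principal=111621-42333=69288; balance=2899542-69288=2830254
12. interest=⌊2830254·146/10000⌋=41321; principal=111621-41321=70300; balance=2830254-70300=2759954
13. interest=⌊2759954·146/10000⌋=40295; principal=111621-40295=71326; balance=2759954-71326=2688628
14. interest=⌊2688628·146/10000⌋=39253; principal=111621-39253=72368; balance=2688628-72368=2616260
15. interest=⌊2616260·146/10000⌋=38197; principal=111621-38197=73424; balance=2616260-73424=2542836
16. interest=⌊2542836·146/10000⌋=37125; principal=111621-37125=74496; balance=2542836-74496=2468340
17. interest=⌊2468340·146/10000⌋=36037; principal=111621-36037=75584; balance=2468340-75584=2392756
18. interest=⌊2392756·146/10000⌋=34934; principal=111621-34934=76687; balance=2392756-76687=2316069
19. interest=⌊2316069·146/10000⌋=33814; principal=111621-33814=77807; balance=2316069-77807=2238262
20. interest=⌊2238262·146/10000⌋=32678; principal=111621-32678=78943; balance=2238262-78943=2159319
21. interest=⌊2159319·146/10000⌋=31526; principal=111621-31526=80095; balance=2159319-80095=2079224
22. interest=⌊2079224·146/10000⌋=30356; principal=111621-30356=81265; balance=2079224-81265=1997959
23. interest=⌊1997959·146/10000⌋=29170; principal=111621-29170=82451; balance=1997959-82451=1915508
24. interest=⌊1915508·146/10000⌋=27966; principal=111621-27966=83655; balance=1915508-83655=1831853
25. interest=⌊1831853·146/10000⌋=26745; principal=111621-26745=84876; balance=1831853-84876=1746977
26. interest=⌊1746977·146/10000⌋=25505; principal=111621-25505=86116; balance=1746977-86116=1660861
27. interest=⌊1660861·146/10000⌋=24248; principal=111621-24248=87373; balance=1660861-87373=1573488
28. interest=⌊1573488·146/10000⌋=22972; principal=111621-22972=88649; balance=1573488-88649=1484839
29. interest=⌊1484839·146/10000⌋=21678; principal=111621-21678=89943; balance=1484839-89943=1394896
30. interest=⌊1394896·146/10000⌋=20365; principal=111621-20365=91256; balance=1394896-91256=1303640
31. interest=⌊1303640·146/10000⌋=19033; principal=111621-19033=92588; balance=1303640-92588=1211052
32. interest=⌊1211052·146/10000⌋=17681; principal=111621-17681=93940; balance=1211052-93940=1117112
33. interest=⌊1117112·146/10000⌋=16309; principal=111621-16309=95312; balance=1117112-95312=1021800
34. interest=⌊1021800·146/10000⌋=14918; principal=111621-14918=96703; balance=1021800-96703=925097
35. interest=⌊925097·146/10000⌋=13506; principal=111621-13506=98115; balance=925097-98115=826982
36. interest=⌊826982·146/10000⌋=12073; principal=111621-12073=99548; balance=826982-99548=727434
37. interest=⌊727434·146/10000⌋=10620; principal=111621-10620=101001; balance=727434-101001=626433
38. interest=⌊626433·146/10000⌋=9145; principal=111621-9145=102476; balance=626433-102476=523957
39. interest=⌊523957·146/10000⌋=7649; principal=111621-7649=103972; balance=523957-103972=419985
40. interest=⌊419985·146/10000⌋=6131; principal=111621-6131=105490; balance=419985-105490=314495
41. interest=⌊314495·146/10000⌋=4591; principal=111621-4591=107030; balance=314495-107030=207465
42. interest=⌊207465·146/10000⌋=3028; principal=111621-3028=108593; balance=207465-108593=98872
43. interest=⌊98872·146/10000⌋=1443; principal=min(111621-1443,98872)=98872; balance=98872-98872=0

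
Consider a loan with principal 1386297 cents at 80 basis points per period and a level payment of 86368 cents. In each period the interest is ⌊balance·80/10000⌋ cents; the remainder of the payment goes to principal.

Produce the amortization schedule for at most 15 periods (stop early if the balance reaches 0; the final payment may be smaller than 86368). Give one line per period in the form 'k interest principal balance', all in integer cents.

1 11090 75278 1311019
2 10488 75880 1235139
3 9881 76487 1158652
4 9269 77099 1081553
5 8652 77716 1003837
6 8030 78338 925499
7 7403 78965 846534
8 6772 79596 766938
9 6135 80233 686705
10 5493 80875 605830
11 4846 81522 524308
12 4194 82174 442134
13 3537 82831 359303
14 2874 83494 275809
15 2206 84162 191647

1. interest=⌊1386297·80/10000⌋=11090; principal=86368-11090=75278; balance=1386297-75278=1311019
2. interest=⌊1311019·80/10000⌋=10488; principal=86368-10488=75880; balance=1311019-75880=1235139
3. interest=⌊1235139·80/10000⌋=9881; principal=86368-9881=76487; balance=1235139-76487=1158652
4. interest=⌊1158652·80/10000⌋=9269; principal=86368-9269=77099; balance=1158652-77099=1081553
5. interest=⌊1081553·80/10000⌋=8652; principal=86368-8652=77716; balance=1081553-77716=1003837
6. interest=⌊1003837·80/10000⌋=8030; principal=86368-8030=78338; balance=1003837-78338=925499
7. interest=⌊925499·80/10000⌋=7403; principal=86368-7403=78965; balance=925499-78965=846534
8. interest=⌊846534·80/10000⌋=6772; principal=86368-6772=79596; balance=846534-79596=766938
9. interest=⌊766938·80/10000⌋=6135; principal=86368-6135=80233; balance=766938-80233=686705
10. interest=⌊686705·80/10000⌋=5493; principal=86368-5493=80875; balance=686705-80875=605830
11. interest=⌊605830·80/10000⌋=4846; principal=86368-4846=81522; balance=605830-81522=524308
12. interest=⌊524308·80/10000⌋=4194; principal=86368-4194=82174; balance=524308-82174=442134
13. interest=⌊442134·80/10000⌋=3537; principal=86368-3537=82831; balance=442134-82831=359303
14. interest=⌊359303·80/10000⌋=2874; principal=86368-2874=83494; balance=359303-83494=275809
15. interest=⌊275809·80/10000⌋=2206; principal=86368-2206=84162; balance=275809-84162=191647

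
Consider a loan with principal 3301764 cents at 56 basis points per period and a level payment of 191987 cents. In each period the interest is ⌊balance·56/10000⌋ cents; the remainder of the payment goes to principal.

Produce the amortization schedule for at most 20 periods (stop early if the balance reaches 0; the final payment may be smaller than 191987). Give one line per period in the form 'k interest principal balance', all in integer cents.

1 18489 173498 3128266
2 17518 174469 2953797
3 16541 175446 2778351
4 15558 176429 2601922
5 14570 177417 2424505
6 13577 178410 2246095
7 12578 179409 2066686
8 11573 180414 1886272
9 10563 181424 1704848
10 9547 182440 1522408
11 8525 183462 1338946
12 7498 184489 1154457
13 6464 185523 968934
14 5426 186561 782373
15 4381 187606 594767
16 3330 188657 406110
17 2274 189713 216397
18 1211 190776 25621
19 143 25621 0

1. interest=⌊3301764·56/10000⌋=18489; principal=191987-18489=173498; balance=3301764-173498=3128266
2. interest=⌊3128266·56/10000⌋=17518; principal=191987-17518=174469; balance=3128266-174469=2953797
3. interest=⌊2953797·56/10000⌋=16541; principal=191987-16541=175446; balance=2953797-175446=2778351
4. interest=⌊2778351·56/10000⌋=15558; principal=191987-15558=176429; balance=2778351-176429=2601922
5. interest=⌊2601922·56/10000⌋=14570; principal=191987-14570=177417; balance=2601922-177417=2424505
6. interest=⌊2424505·56/10000⌋=13577; principal=191987-13577=178410; balance=2424505-178410=2246095
7. interest=⌊2246095·56/10000⌋=12578; principal=191987-12578=179409; balance=2246095-179409=2066686
8. interest=⌊2066686·56/10000⌋=11573; principal=191987-11573=180414; balance=2066686-180414=1886272
9. interest=⌊1886272·56/10000⌋=10563; principal=191987-10563=181424; balance=1886272-181424=1704848
10. interest=⌊1704848·56/10000⌋=9547; principal=191987-9547=182440; balance=1704848-182440=1522408
11. interest=⌊1522408·56/10000⌋=8525; principal=191987-8525=183462; balance=1522408-183462=1338946
12. interest=⌊1338946·56/10000⌋=7498; principal=191987-7498=184489; balance=1338946-184489=1154457
13. interest=⌊1154457·56/10000⌋=6464; principal=191987-6464=185523; balance=1154457-185523=968934
14. interest=⌊968934·56/10000⌋=5426; principal=191987-5426=186561; balance=968934-186561=782373
15. interest=⌊782373·56/10000⌋=4381; principal=191987-4381=187606; balance=782373-187606=594767
16. interest=⌊594767·56/10000⌋=3330; principal=191987-3330=188657; balance=594767-188657=406110
17. interest=⌊406110·56/10000⌋=2274; principal=191987-2274=189713; balance=406110-189713=216397
18. interest=⌊216397·56/10000⌋=1211; principal=191987-1211=190776; balance=216397-190776=25621
19. interest=⌊25621·56/10000⌋=143; principal=min(191987-143,25621)=25621; balance=25621-25621=0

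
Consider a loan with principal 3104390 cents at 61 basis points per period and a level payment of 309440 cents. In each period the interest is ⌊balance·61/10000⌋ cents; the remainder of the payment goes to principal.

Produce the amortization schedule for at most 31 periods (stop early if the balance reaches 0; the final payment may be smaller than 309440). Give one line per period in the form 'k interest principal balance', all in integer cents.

1 18936 290504 2813886
2 17164 292276 2521610
3 15381 294059 2227551
4 13588 295852 1931699
5 11783 297657 1634042
6 9967 299473 1334569
7 8140 301300 1033269
8 6302 303138 730131
9 4453 304987 425144
10 2593 306847 118297
11 721 118297 0

1. interest=⌊3104390·61/10000⌋=18936; principal=309440-18936=290504; balance=3104390-290504=2813886
2. interest=⌊2813886·61/10000⌋=17164; principal=309440-17164=292276; balance=2813886-292276=2521610
3. interest=⌊2521610·61/10000⌋=15381; principal=309440-15381=294059; balance=2521610-294059=2227551
4. interest=⌊2227551·61/10000⌋=13588; principal=309440-13588=295852; balance=2227551-295852=1931699
5. interest=⌊1931699·61/10000⌋=11783; principal=309440-11783=297657; balance=1931699-297657=1634042
6. interest=⌊1634042·61/10000⌋=9967; principal=309440-9967=299473; balance=1634042-299473=1334569
7. interest=⌊1334569·61/10000⌋=8140; principal=309440-8140=301300; balance=1334569-301300=1033269
8. interest=⌊1033269·61/10000⌋=6302; principal=309440-6302=303138; balance=1033269-303138=730131
9. interest=⌊730131·61/10000⌋=4453; principal=309440-4453=304987; balance=730131-304987=425144
10. interest=⌊425144·61/10000⌋=2593; principal=309440-2593=306847; balance=425144-306847=118297
11. interest=⌊118297·61/10000⌋=721; principal=min(309440-721,118297)=118297; balance=118297-118297=0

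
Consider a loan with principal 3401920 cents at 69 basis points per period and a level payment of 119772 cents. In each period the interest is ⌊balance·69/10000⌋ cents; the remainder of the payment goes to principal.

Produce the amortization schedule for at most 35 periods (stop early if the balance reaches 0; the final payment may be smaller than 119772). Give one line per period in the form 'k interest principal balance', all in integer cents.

1. interest=⌊3401920·69/10000⌋=23473; principal=119772-23473=96299; balance=3401920-96299=3305621
2. interest=⌊3305621·69/10000⌋=22808; principal=119772-22808=96964; balance=3305621-96964=3208657
3. interest=⌊3208657·69/10000⌋=22139; principal=119772-22139=97633; balance=3208657-97633=3111024
4. interest=⌊3111024·69/10000⌋=21466; principal=119772-21466=98306; balance=3111024-98306=3012718
5. interest=⌊3012718·69/10000⌋=20787; principal=119772-20787=98985; balance=3012718-98985=2913733
6. interest=⌊2913733·69/10000⌋=20104; principal=119772-20104=99668; balance=2913733-99668=2814065
7. interest=⌊2814065·69/10000⌋=19417; principal=119772-19417=100355; balance=2814065-100355=2713710
8. interest=⌊2713710·69/10000⌋=18724; principal=119772-18724=101048; balance=2713710-101048=2612662
9. interest=⌊2612662·69/10000⌋=18027; principal=119772-18027=101745; balance=2612662-101745=2510917
10. interest=⌊2510917·69/10000⌋=17325; principal=119772-17325=102447; balance=2510917-102447=2408470
11. interest=⌊2408470·69/10000⌋=16618; principal=119772-16618=103154; balance=2408470-103154=2305316
12. interest=⌊2305316·69/10000⌋=15906; principal=119772-15906=103866; balance=2305316-103866=2201450
13. interest=⌊2201450·69/10000⌋=15190; principal=119772-15190=104582; balance=2201450-104582=2096868
14. interest=⌊2096868·69/10000⌋=14468; principal=119772-14468=105304; balance=2096868-105304=1991564
15. interest=⌊1991564·69/10000⌋=13741; principal=119772-13741=106031; balance=1991564-106031=1885533
16. interest=⌊1885533·69/10000⌋=13010; principal=119772-13010=106762; balance=1885533-106762=1778771
17. interest=⌊1778771·69/10000⌋=12273; principal=119772-12273=107499; balance=1778771-107499=1671272
18. interest=⌊1671272·69/10000⌋=11531; principal=119772-11531=108241; balance=1671272-108241=1563031
19. interest=⌊1563031·69/10000⌋=10784; principal=119772-10784=108988; balance=1563031-108988=1454043
20. interest=⌊1454043·69/10000⌋=10032; principal=119772-10032=109740; balance=1454043-109740=1344303
21. interest=⌊1344303·69/10000⌋=9275; principal=119772-9275=110497; balance=1344303-110497=1233806
22. interest=⌊1233806·69/10000⌋=8513; principal=119772-8513=111259; balance=1233806-111259=1122547
23. interest=⌊1122547·69/10000⌋=7745; principal=119772-7745=112027; balance=1122547-112027=1010520
24. interest=⌊1010520·69/10000⌋=6972; principal=119772-6972=112800; balance=1010520-112800=897720
25. interest=⌊897720·69/10000⌋=6194; principal=119772-6194=113578; balance=897720-113578=784142
26. interest=⌊784142·69/10000⌋=5410; principal=119772-5410=114362; balance=784142-114362=669780
27. interest=⌊669780·69/10000⌋=4621; principal=119772-4621=115151; balance=669780-115151=554629
28. interest=⌊554629·69/10000⌋=3826; principal=119772-3826=115946; balance=554629-115946=438683
29. interest=⌊438683·69/10000⌋=3026; principal=119772-3026=116746; balance=438683-116746=321937
30. interest=⌊321937·69/10000⌋=2221; principal=119772-2221=117551; balance=321937-117551=204386
31. interest=⌊204386·69/10000⌋=1410; principal=119772-1410=118362; balance=204386-118362=86024
32. interest=⌊86024·69/10000⌋=593; principal=min(119772-593,86024)=86024; balance=86024-86024=0

1 23473 96299 3305621
2 22808 96964 3208657
3 22139 97633 3111024
4 21466 98306 3012718
5 20787 98985 2913733
6 20104 99668 2814065
7 19417 100355 2713710
8 18724 101048 2612662
9 18027 101745 2510917
10 17325 102447 2408470
11 16618 103154 2305316
12 15906 103866 2201450
13 15190 104582 2096868
14 14468 105304 1991564
15 13741 106031 1885533
16 13010 106762 1778771
17 12273 107499 1671272
18 11531 108241 1563031
19 10784 108988 1454043
20 10032 109740 1344303
21 9275 110497 1233806
22 8513 111259 1122547
23 7745 112027 1010520
24 6972 112800 897720
25 6194 113578 784142
26 5410 114362 669780
27 4621 115151 554629
28 3826 115946 438683
29 3026 116746 321937
30 2221 117551 204386
31 1410 118362 86024
32 593 86024 0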